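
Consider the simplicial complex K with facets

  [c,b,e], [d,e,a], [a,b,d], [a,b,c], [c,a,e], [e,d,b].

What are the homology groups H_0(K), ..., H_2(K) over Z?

Fix the vertex order a < b < c < d < e and write every simplex with vertices in increasing order. Then dim K = 2 and the simplices of K are:

  0-simplices (5): a, b, c, d, e
  1-simplices (9): ab, ac, ad, ae, bc, bd, be, ce, de
  2-simplices (6): abc, abd, ace, ade, bce, bde

giving chain groups C_0 ≅ Z^5, C_1 ≅ Z^9, C_2 ≅ Z^6.

∂_1: C_1 → C_0 is given by ∂[p,q] = [q] − [p]. For instance
  ∂ad = d − a.
As a 5×9 matrix over Z this has rank 4, with invariant factors (1,1,1,1).

∂_2: C_2 → C_1 maps a triangle to the signed sum of its edges. For instance
  ∂ace = ce − ae + ac,
  ∂abd = bd − ad + ab.
The resulting 9×6 matrix has rank 5, and its Smith normal form has invariant factors (1,1,1,1,1).

Computing H_k = (kernel of ∂_k) / (image of ∂_{k+1}):

  H_0: rank C_0 − rank ∂_1 = 5 − 4 = 1, and the invariant factors of ∂_1 are all 1, so H_0 = Z.
  H_1: rank ker ∂_1 − rank ∂_2 = (9 − 4) − 5 = 0, and the invariant factors of ∂_2 are all 1, so H_1 = 0.
  H_2: rank ker ∂_2 − rank ∂_3 = (6 − 5) − 0 = 1, and there is no ∂_3, so H_2 = Z.

(K is a triangulation of the 2-sphere S^2.)

H_0 = Z,  H_1 = 0,  H_2 = Z.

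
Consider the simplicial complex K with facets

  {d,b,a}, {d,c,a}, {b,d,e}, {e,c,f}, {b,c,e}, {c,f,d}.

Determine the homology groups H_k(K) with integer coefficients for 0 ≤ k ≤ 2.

H_0 ≅ Z,  H_1 ≅ Z,  H_2 = 0.

Fix the vertex order a < b < c < d < e < f and write every simplex with vertices in increasing order. Then dim K = 2 and the simplices of K are:

  0-simplices (6): a, b, c, d, e, f
  1-simplices (12): ab, ac, ad, bc, bd, be, cd, ce, cf, de, df, ef
  2-simplices (6): abd, acd, bce, bde, cdf, cef

so the chain groups are C_0 ≅ Z^6, C_1 ≅ Z^12, C_2 ≅ Z^6.

Boundary ∂_1: C_1 → C_0 is given by ∂[p,q] = [q] − [p].
The resulting 6×12 matrix has rank 5, and its Smith normal form has invariant factors (1,1,1,1,1).

∂_2: C_2 → C_1 maps a triangle to the signed sum of its edges. For instance
  ∂bce = ce − be + bc,
  ∂acd = cd − ad + ac.
As a 12×6 matrix over Z this has rank 6, with invariant factors (1,1,1,1,1,1).

Computing H_k = (kernel of ∂_k) / (image of ∂_{k+1}):

  H_0: rank C_0 − rank ∂_1 = 6 − 5 = 1, and the invariant factors of ∂_1 are all 1, so H_0 = Z.
  H_1: rank ker ∂_1 − rank ∂_2 = (12 − 5) − 6 = 1, and the invariant factors of ∂_2 are all 1, so H_1 = Z.
  H_2: rank ker ∂_2 − rank ∂_3 = (6 − 6) − 0 = 0, and there is no ∂_3, so H_2 = 0.

As a check, the Euler characteristic is 6 − 12 + 6 = 0, which agrees with 1 − 1 + 0 = 0.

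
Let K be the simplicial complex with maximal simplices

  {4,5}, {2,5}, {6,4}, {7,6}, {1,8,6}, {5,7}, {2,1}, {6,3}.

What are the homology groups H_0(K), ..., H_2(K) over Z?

Take the total order 1 < 2 < 3 < 4 < 5 < 6 < 7 < 8 on the vertex set. Then K (dimension 2) consists of the simplices:

  0-simplices (8): [1], [2], [3], [4], [5], [6], [7], [8]
  1-simplices (10): [1,2], [1,6], [1,8], [2,5], [3,6], [4,5], [4,6], [5,7], [6,7], [6,8]
  2-simplices (1): [1,6,8]

so the chain groups are C_0 ≅ Z^8, C_1 ≅ Z^10, C_2 ≅ Z^1.

Boundary ∂_1: C_1 → C_0 is given by ∂[p,q] = [q] − [p]. For instance
  ∂[1,6] = [6] − [1].
As a 8×10 matrix over Z this has rank 7, with invariant factors (1,1,1,1,1,1,1).

∂_2: C_2 → C_1 maps a triangle to the signed sum of its edges. For instance
  ∂[1,6,8] = [6,8] − [1,8] + [1,6].
This gives a 10×1 integer matrix of rank 1; reducing to Smith normal form yields diagonal entries (1).

Reading off H_k = ker ∂_k / im ∂_{k+1}:

  H_0: rank C_0 − rank ∂_1 = 8 − 7 = 1, and the invariant factors of ∂_1 are all 1, so H_0 = Z.
  H_1: rank ker ∂_1 − rank ∂_2 = (10 − 7) − 1 = 2, and the invariant factors of ∂_2 are all 1, so H_1 = Z^2.
  H_2: rank ker ∂_2 − rank ∂_3 = (1 − 1) − 0 = 0, and there is no ∂_3, so H_2 = 0.

As a check, the Euler characteristic is 8 − 10 + 1 = -1, which agrees with 1 − 2 + 0 = -1.

H_0 ≅ Z,  H_1 ≅ Z^2,  H_2 = 0.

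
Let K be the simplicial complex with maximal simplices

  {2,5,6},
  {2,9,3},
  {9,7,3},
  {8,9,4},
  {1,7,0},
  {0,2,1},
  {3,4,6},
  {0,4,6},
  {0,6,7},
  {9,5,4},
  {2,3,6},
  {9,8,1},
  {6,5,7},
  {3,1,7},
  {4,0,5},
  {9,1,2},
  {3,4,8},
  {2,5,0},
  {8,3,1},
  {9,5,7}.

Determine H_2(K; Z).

H_2 ≅ 0.

Fix the vertex order 0 < 1 < 2 < 3 < 4 < 5 < 6 < 7 < 8 < 9 and write every simplex with vertices in increasing order. Then dim K = 2 and the simplices of K are:

  0-simplices (10): [0], [1], [2], [3], [4], [5], [6], [7], [8], [9]
  1-simplices (30): (30 of them)
  2-simplices (20): (20 of them)

giving chain groups C_0 ≅ Z^10, C_1 ≅ Z^30, C_2 ≅ Z^20.

∂_1: C_1 → C_0 maps an edge to its endpoints' difference, ∂[p,q] = q − p. For instance
  ∂[3,6] = [6] − [3].
The resulting 10×30 matrix has rank 9, and its Smith normal form has invariant factors (1,1,1,1,1,1,1,1,1).

∂_2: C_2 → C_1 maps a triangle to the signed sum of its edges. For instance
  ∂[4,8,9] = [8,9] − [4,9] + [4,8],
  ∂[0,4,5] = [4,5] − [0,5] + [0,4].
As a 30×20 matrix over Z this has rank 20, with invariant factors (1,1,1,1,1,1,1,1,1,1,1,1,1,1,1,1,1,1,1,2).

Now H_k = ker ∂_k / im ∂_{k+1}, so:

  H_2: rank ker ∂_2 − rank ∂_3 = (20 − 20) − 0 = 0, and there is no ∂_3, so H_2 ≅ 0.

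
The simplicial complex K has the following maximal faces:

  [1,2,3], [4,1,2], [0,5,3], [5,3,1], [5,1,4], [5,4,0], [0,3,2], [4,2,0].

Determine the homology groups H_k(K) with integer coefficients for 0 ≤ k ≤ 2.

Fix the vertex order 0 < 1 < 2 < 3 < 4 < 5 and write every simplex with vertices in increasing order. Then dim K = 2 and the simplices of K are:

  0-simplices (6): [0], [1], [2], [3], [4], [5]
  1-simplices (12): [0,2], [0,3], [0,4], [0,5], [1,2], [1,3], [1,4], [1,5], [2,3], [2,4], [3,5], [4,5]
  2-simplices (8): [0,2,3], [0,2,4], [0,3,5], [0,4,5], [1,2,3], [1,2,4], [1,3,5], [1,4,5]

so the chain groups are C_0 ≅ Z^6, C_1 ≅ Z^12, C_2 ≅ Z^8.

The boundary map ∂_1: C_1 → C_0 maps an edge to its endpoints' difference, ∂[p,q] = q − p.
The 6×12 boundary matrix has rank 5 and Smith normal form diag(1,1,1,1,1).

The boundary map ∂_2: C_2 → C_1 maps a triangle to the signed sum of its edges. For instance
  ∂[1,4,5] = [4,5] − [1,5] + [1,4],
  ∂[0,3,5] = [3,5] − [0,5] + [0,3].
The 12×8 boundary matrix has rank 7 and Smith normal form diag(1,1,1,1,1,1,1).

Now H_k = ker ∂_k / im ∂_{k+1}, so:

  H_0: rank C_0 − rank ∂_1 = 6 − 5 = 1, and the invariant factors of ∂_1 are all 1, so H_0 = Z.
  H_1: rank ker ∂_1 − rank ∂_2 = (12 − 5) − 7 = 0, and the invariant factors of ∂_2 are all 1, so H_1 = 0.
  H_2: rank ker ∂_2 − rank ∂_3 = (8 − 7) − 0 = 1, and there is no ∂_3, so H_2 = Z.

As a check, the Euler characteristic is 6 − 12 + 8 = 2, which agrees with 1 − 0 + 1 = 2.

H_0 ≅ Z,  H_1 = 0,  H_2 ≅ Z.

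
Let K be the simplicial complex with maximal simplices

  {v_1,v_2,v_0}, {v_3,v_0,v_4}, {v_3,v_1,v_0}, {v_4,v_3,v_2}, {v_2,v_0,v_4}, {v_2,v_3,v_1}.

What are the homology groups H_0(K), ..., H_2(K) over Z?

H_0 = Z,  H_1 = 0,  H_2 = Z.

K has 5 vertices, 9 edges, 6 triangles.
rank ∂_0 = 0, rank ∂_1 = 4 ⇒ b_0 = 5 − 0 − 4 = 1; all invariant factors of ∂_1 are 1 so no torsion. So H_0 ≅ Z.
rank ∂_1 = 4, rank ∂_2 = 5 ⇒ b_1 = 9 − 4 − 5 = 0; all invariant factors of ∂_2 are 1 so no torsion. So H_1 ≅ 0.
rank ∂_2 = 5, rank ∂_3 = 0 ⇒ b_2 = 6 − 5 − 0 = 1. So H_2 ≅ Z.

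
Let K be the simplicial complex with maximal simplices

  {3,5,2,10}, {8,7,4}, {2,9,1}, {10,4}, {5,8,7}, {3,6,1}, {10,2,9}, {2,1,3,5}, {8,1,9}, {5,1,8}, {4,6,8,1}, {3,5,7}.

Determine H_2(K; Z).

We work with the vertex ordering 1 < 2 < 3 < 4 < 5 < 6 < 7 < 8 < 9 < 10. The simplices of K, each written with vertices in increasing order, are:

  0-simplices (10): [1], [2], [3], [4], [5], [6], [7], [8], [9], [10]
  1-simplices (26): (26 of them)
  2-simplices (19): (19 of them)
  3-simplices (3): [1,2,3,5], [1,4,6,8], [2,3,5,10]

so the chain groups are C_0 ≅ Z^10, C_1 ≅ Z^26, C_2 ≅ Z^19, C_3 ≅ Z^3.

The boundary map ∂_1: C_1 → C_0 sends each edge [p,q] (with p < q) to q − p.
As a 10×26 matrix over Z this has rank 9, with invariant factors (1,1,1,1,1,1,1,1,1).

The boundary map ∂_2: C_2 → C_1 acts by ∂[p,q,r] = [q,r] − [p,r] + [p,q]. For instance
  ∂[4,6,8] = [6,8] − [4,8] + [4,6],
  ∂[1,2,3] = [2,3] − [1,3] + [1,2].
The 26×19 boundary matrix has rank 16 and Smith normal form diag(1,1,1,1,1,1,1,1,1,1,1,1,1,1,1,1).

The boundary map ∂_3: C_3 → C_2 sends each 3-simplex σ to the alternating sum Σ_i (−1)^i (σ with its i-th vertex removed). For instance
  ∂[1,4,6,8] = [4,6,8] − [1,6,8] + [1,4,8] − [1,4,6],
  ∂[2,3,5,10] = [3,5,10] − [2,5,10] + [2,3,10] − [2,3,5].
As a 19×3 matrix over Z this has rank 3, with invariant factors (1,1,1).

Reading off H_k = ker ∂_k / im ∂_{k+1}:

  H_2: rank ker ∂_2 − rank ∂_3 = (19 − 16) − 3 = 0, and the invariant factors of ∂_3 are all 1, so H_2 ≅ 0.

H_2 ≅ 0.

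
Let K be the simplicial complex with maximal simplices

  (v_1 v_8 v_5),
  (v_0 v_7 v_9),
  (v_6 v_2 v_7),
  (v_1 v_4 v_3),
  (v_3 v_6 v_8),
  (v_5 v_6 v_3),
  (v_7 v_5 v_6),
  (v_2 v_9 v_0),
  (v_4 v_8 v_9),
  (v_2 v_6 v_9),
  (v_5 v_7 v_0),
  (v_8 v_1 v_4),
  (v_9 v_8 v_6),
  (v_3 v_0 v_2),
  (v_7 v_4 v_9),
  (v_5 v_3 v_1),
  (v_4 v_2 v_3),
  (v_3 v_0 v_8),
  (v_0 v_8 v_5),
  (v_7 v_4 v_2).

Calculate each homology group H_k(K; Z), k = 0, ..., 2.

We work with the vertex ordering v_0 < v_1 < v_2 < v_3 < v_4 < v_5 < v_6 < v_7 < v_8 < v_9. The simplices of K, each written with vertices in increasing order, are:

  0-simplices (10): [v_0], [v_1], [v_2], [v_3], [v_4], [v_5], [v_6], [v_7], [v_8], [v_9]
  1-simplices (30): (30 of them)
  2-simplices (20): (20 of them)

giving chain groups C_0 ≅ Z^10, C_1 ≅ Z^30, C_2 ≅ Z^20.

The boundary map ∂_1: C_1 → C_0 sends each edge [p,q] (with p < q) to q − p.
The 10×30 boundary matrix has rank 9 and Smith normal form diag(1,1,1,1,1,1,1,1,1).

Boundary ∂_2: C_2 → C_1 maps a triangle to the signed sum of its edges. For instance
  ∂[v_0,v_2,v_3] = [v_2,v_3] − [v_0,v_3] + [v_0,v_2],
  ∂[v_0,v_7,v_9] = [v_7,v_9] − [v_0,v_9] + [v_0,v_7].
The resulting 30×20 matrix has rank 20, and its Smith normal form has invariant factors (1,1,1,1,1,1,1,1,1,1,1,1,1,1,1,1,1,1,1,2).

Computing H_k = (kernel of ∂_k) / (image of ∂_{k+1}):

  H_0: rank C_0 − rank ∂_1 = 10 − 9 = 1, and the invariant factors of ∂_1 are all 1, so H_0 = Z.
  H_1: rank ker ∂_1 − rank ∂_2 = (30 − 9) − 20 = 1, and ∂_2 has invariant factor 2 > 1, so H_1 = Z ⊕ Z/2.
  H_2: rank ker ∂_2 − rank ∂_3 = (20 − 20) − 0 = 0, and there is no ∂_3, so H_2 = 0.

H_0 = Z,  H_1 = Z ⊕ Z/2,  H_2 = 0.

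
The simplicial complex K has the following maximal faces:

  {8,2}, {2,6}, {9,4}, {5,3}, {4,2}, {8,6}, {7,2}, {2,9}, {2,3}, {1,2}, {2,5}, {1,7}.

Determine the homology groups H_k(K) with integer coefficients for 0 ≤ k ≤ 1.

H_0 ≅ Z,  H_1 ≅ Z^4.

Take the total order 1 < 2 < 3 < 4 < 5 < 6 < 7 < 8 < 9 on the vertex set. Then K (dimension 1) consists of the simplices:

  0-simplices (9): [1], [2], [3], [4], [5], [6], [7], [8], [9]
  1-simplices (12): [1,2], [1,7], [2,3], [2,4], [2,5], [2,6], [2,7], [2,8], [2,9], [3,5], [4,9], [6,8]

Hence C_0 ≅ Z^9, C_1 ≅ Z^12.

Boundary ∂_1: C_1 → C_0 sends each edge [p,q] (with p < q) to q − p.
The 9×12 boundary matrix has rank 8 and Smith normal form diag(1,1,1,1,1,1,1,1).

Computing H_k = (kernel of ∂_k) / (image of ∂_{k+1}):

  H_0: rank C_0 − rank ∂_1 = 9 − 8 = 1, and the invariant factors of ∂_1 are all 1, so H_0 = Z.
  H_1: rank ker ∂_1 − rank ∂_2 = (12 − 8) − 0 = 4, and there is no ∂_2, so H_1 = Z^4.

As a check, the Euler characteristic is 9 − 12 = -3, which agrees with 1 − 4 = -3.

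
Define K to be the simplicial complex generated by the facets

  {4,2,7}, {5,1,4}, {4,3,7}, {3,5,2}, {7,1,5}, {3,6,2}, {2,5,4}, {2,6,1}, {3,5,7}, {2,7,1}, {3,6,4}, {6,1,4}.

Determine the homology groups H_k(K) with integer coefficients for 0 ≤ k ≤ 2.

Take the total order 1 < 2 < 3 < 4 < 5 < 6 < 7 on the vertex set. Then K (dimension 2) consists of the simplices:

  0-simplices (7): [1], [2], [3], [4], [5], [6], [7]
  1-simplices (18): [1,2], [1,4], [1,5], [1,6], [1,7], [2,3], [2,4], [2,5], [2,6], [2,7], [3,4], [3,5], [3,6], [3,7], [4,5], [4,6], [4,7], [5,7]
  2-simplices (12): [1,2,6], [1,2,7], [1,4,5], [1,4,6], [1,5,7], [2,3,5], [2,3,6], [2,4,5], [2,4,7], [3,4,6], [3,4,7], [3,5,7]

giving chain groups C_0 ≅ Z^7, C_1 ≅ Z^18, C_2 ≅ Z^12.

∂_1: C_1 → C_0 maps an edge to its endpoints' difference, ∂[p,q] = q − p. For instance
  ∂[1,6] = [6] − [1].
As a 7×18 matrix over Z this has rank 6, with invariant factors (1,1,1,1,1,1).

∂_2: C_2 → C_1 sends each 2-simplex [p,q,r] to [q,r] − [p,r] + [p,q]. For instance
  ∂[3,4,7] = [4,7] − [3,7] + [3,4],
  ∂[2,4,5] = [4,5] − [2,5] + [2,4].
As a 18×12 matrix over Z this has rank 12, with invariant factors (1,1,1,1,1,1,1,1,1,1,1,2).

From H_k ≅ ker(∂_k) / im(∂_{k+1}) we obtain:

  H_0: rank C_0 − rank ∂_1 = 7 − 6 = 1, and the invariant factors of ∂_1 are all 1, so H_0 ≅ Z.
  H_1: rank ker ∂_1 − rank ∂_2 = (18 − 6) − 12 = 0, and ∂_2 has invariant factor 2 > 1, so H_1 ≅ Z/2Z.
  H_2: rank ker ∂_2 − rank ∂_3 = (12 − 12) − 0 = 0, and there is no ∂_3, so H_2 ≅ 0.

(K is a triangulation of the real projective plane RP^2.)

H_0 ≅ Z,  H_1 ≅ Z/2Z,  H_2 = 0.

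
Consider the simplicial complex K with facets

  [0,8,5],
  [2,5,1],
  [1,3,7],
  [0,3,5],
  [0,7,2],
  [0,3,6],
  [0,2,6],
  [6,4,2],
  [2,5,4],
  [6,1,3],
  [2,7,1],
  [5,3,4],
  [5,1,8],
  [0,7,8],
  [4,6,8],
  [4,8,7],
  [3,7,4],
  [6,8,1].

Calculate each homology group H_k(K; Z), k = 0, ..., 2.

H_0 = Z,  H_1 = Z^2,  H_2 = Z.

K has 9 vertices, 27 edges, 18 triangles.
rank ∂_0 = 0, rank ∂_1 = 8 ⇒ b_0 = 9 − 0 − 8 = 1; all invariant factors of ∂_1 are 1 so no torsion. So H_0 = Z.
rank ∂_1 = 8, rank ∂_2 = 17 ⇒ b_1 = 27 − 8 − 17 = 2; all invariant factors of ∂_2 are 1 so no torsion. So H_1 = Z^2.
rank ∂_2 = 17, rank ∂_3 = 0 ⇒ b_2 = 18 − 17 − 0 = 1. So H_2 = Z.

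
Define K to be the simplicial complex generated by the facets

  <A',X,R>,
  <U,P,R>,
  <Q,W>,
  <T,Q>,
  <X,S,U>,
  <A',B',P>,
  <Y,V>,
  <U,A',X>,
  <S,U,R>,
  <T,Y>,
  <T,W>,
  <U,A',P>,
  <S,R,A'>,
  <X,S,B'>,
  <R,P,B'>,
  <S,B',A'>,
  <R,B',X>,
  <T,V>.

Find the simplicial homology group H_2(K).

H_2 ≅ 0.

Fix the vertex order P < Q < R < S < T < U < V < W < X < Y < A' < B' and write every simplex with vertices in increasing order. Then dim K = 2 and the simplices of K are:

  0-simplices (12): [P], [Q], [R], [S], [T], [U], [V], [W], [X], [Y], [A'], [B']
  1-simplices (24): (24 of them)
  2-simplices (12): [P,R,U], [P,R,B'], [P,U,A'], [P,A',B'], [R,S,U], [R,S,A'], [R,X,A'], [R,X,B'], [S,U,X], [S,X,B'], [S,A',B'], [U,X,A']

Hence C_0 ≅ Z^12, C_1 ≅ Z^24, C_2 ≅ Z^12.

Boundary ∂_1: C_1 → C_0 is given by ∂[p,q] = [q] − [p]. For instance
  ∂[Q,T] = [T] − [Q].
This gives a 12×24 integer matrix of rank 10; reducing to Smith normal form yields diagonal entries (1,1,1,1,1,1,1,1,1,1).

The boundary map ∂_2: C_2 → C_1 sends each 2-simplex [p,q,r] to [q,r] − [p,r] + [p,q]. For instance
  ∂[S,X,B'] = [X,B'] − [S,B'] + [S,X],
  ∂[S,A',B'] = [A',B'] − [S,B'] + [S,A'].
As a 24×12 matrix over Z this has rank 12, with invariant factors (1,1,1,1,1,1,1,1,1,1,1,2).

Reading off H_k = ker ∂_k / im ∂_{k+1}:

  H_2: rank ker ∂_2 − rank ∂_3 = (12 − 12) − 0 = 0, and there is no ∂_3, so H_2 ≅ 0.

(K is a triangulation of the disjoint union of a wedge of 2 circles and the real projective plane RP^2.)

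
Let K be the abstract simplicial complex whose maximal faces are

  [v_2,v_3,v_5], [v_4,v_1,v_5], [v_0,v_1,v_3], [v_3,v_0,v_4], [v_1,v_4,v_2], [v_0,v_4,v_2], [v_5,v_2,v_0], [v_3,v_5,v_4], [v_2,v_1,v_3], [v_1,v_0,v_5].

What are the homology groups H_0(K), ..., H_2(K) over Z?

We work with the vertex ordering v_0 < v_1 < v_2 < v_3 < v_4 < v_5. The simplices of K, each written with vertices in increasing order, are:

  0-simplices (6): [v_0], [v_1], [v_2], [v_3], [v_4], [v_5]
  1-simplices (15): (15 of them)
  2-simplices (10): [v_0,v_1,v_3], [v_0,v_1,v_5], [v_0,v_2,v_4], [v_0,v_2,v_5], [v_0,v_3,v_4], [v_1,v_2,v_3], [v_1,v_2,v_4], [v_1,v_4,v_5], [v_2,v_3,v_5], [v_3,v_4,v_5]

giving chain groups C_0 ≅ Z^6, C_1 ≅ Z^15, C_2 ≅ Z^10.

Boundary ∂_1: C_1 → C_0 is given by ∂[p,q] = [q] − [p]. For instance
  ∂[v_3,v_4] = [v_4] − [v_3].
This gives a 6×15 integer matrix of rank 5; reducing to Smith normal form yields diagonal entries (1,1,1,1,1).

Boundary ∂_2: C_2 → C_1 acts by ∂[p,q,r] = [q,r] − [p,r] + [p,q]. For instance
  ∂[v_0,v_2,v_5] = [v_2,v_5] − [v_0,v_5] + [v_0,v_2],
  ∂[v_0,v_1,v_5] = [v_1,v_5] − [v_0,v_5] + [v_0,v_1].
The resulting 15×10 matrix has rank 10, and its Smith normal form has invariant factors (1,1,1,1,1,1,1,1,1,2).

Reading off H_k = ker ∂_k / im ∂_{k+1}:

  H_0: rank C_0 − rank ∂_1 = 6 − 5 = 1, and the invariant factors of ∂_1 are all 1, so H_0 ≅ Z.
  H_1: rank ker ∂_1 − rank ∂_2 = (15 − 5) − 10 = 0, and ∂_2 has invariant factor 2 > 1, so H_1 ≅ Z/2Z.
  H_2: rank ker ∂_2 − rank ∂_3 = (10 − 10) − 0 = 0, and there is no ∂_3, so H_2 ≅ 0.

H_0 = Z,  H_1 = Z/2Z,  H_2 = 0.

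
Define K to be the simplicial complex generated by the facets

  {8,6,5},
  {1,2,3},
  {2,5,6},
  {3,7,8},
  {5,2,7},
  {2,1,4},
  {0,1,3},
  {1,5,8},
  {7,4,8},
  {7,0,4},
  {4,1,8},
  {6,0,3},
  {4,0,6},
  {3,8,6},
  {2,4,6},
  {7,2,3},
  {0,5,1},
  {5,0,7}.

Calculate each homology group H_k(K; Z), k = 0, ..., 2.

We work with the vertex ordering 0 < 1 < 2 < 3 < 4 < 5 < 6 < 7 < 8. The simplices of K, each written with vertices in increasing order, are:

  0-simplices (9): [0], [1], [2], [3], [4], [5], [6], [7], [8]
  1-simplices (27): (27 of them)
  2-simplices (18): [0,1,3], [0,1,5], [0,3,6], [0,4,6], [0,4,7], [0,5,7], [1,2,3], [1,2,4], [1,4,8], [1,5,8], [2,3,7], [2,4,6], [2,5,6], [2,5,7], [3,6,8], [3,7,8], [4,7,8], [5,6,8]

so the chain groups are C_0 ≅ Z^9, C_1 ≅ Z^27, C_2 ≅ Z^18.

∂_1: C_1 → C_0 sends each edge [p,q] (with p < q) to q − p. For instance
  ∂[0,1] = [1] − [0].
The 9×27 boundary matrix has rank 8 and Smith normal form diag(1,1,1,1,1,1,1,1).

∂_2: C_2 → C_1 acts by ∂[p,q,r] = [q,r] − [p,r] + [p,q]. For instance
  ∂[2,5,7] = [5,7] − [2,7] + [2,5],
  ∂[2,3,7] = [3,7] − [2,7] + [2,3].
The 27×18 boundary matrix has rank 17 and Smith normal form diag(1,1,1,1,1,1,1,1,1,1,1,1,1,1,1,1,1).

Computing H_k = (kernel of ∂_k) / (image of ∂_{k+1}):

  H_0: rank C_0 − rank ∂_1 = 9 − 8 = 1, and the invariant factors of ∂_1 are all 1, so H_0 = Z.
  H_1: rank ker ∂_1 − rank ∂_2 = (27 − 8) − 17 = 2, and the invariant factors of ∂_2 are all 1, so H_1 = Z^2.
  H_2: rank ker ∂_2 − rank ∂_3 = (18 − 17) − 0 = 1, and there is no ∂_3, so H_2 = Z.

(K is a triangulation of the torus T^2.)

H_0 ≅ Z,  H_1 ≅ Z^2,  H_2 ≅ Z.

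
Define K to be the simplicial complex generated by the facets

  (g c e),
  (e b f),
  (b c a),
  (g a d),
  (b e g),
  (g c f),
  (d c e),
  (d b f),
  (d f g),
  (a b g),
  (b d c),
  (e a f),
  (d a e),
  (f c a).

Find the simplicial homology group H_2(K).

H_2 ≅ Z.

Take the total order a < b < c < d < e < f < g on the vertex set. Then K (dimension 2) consists of the simplices:

  0-simplices (7): a, b, c, d, e, f, g
  1-simplices (21): ab, ac, ad, ae, af, ag, bc, bd, be, bf, bg, cd, ce, cf, cg, de, df, dg, ef, eg, fg
  2-simplices (14): abc, abg, acf, ade, adg, aef, bcd, bdf, bef, beg, cde, ceg, cfg, dfg

Hence C_0 ≅ Z^7, C_1 ≅ Z^21, C_2 ≅ Z^14.

Boundary ∂_1: C_1 → C_0 maps an edge to its endpoints' difference, ∂[p,q] = q − p.
This gives a 7×21 integer matrix of rank 6; reducing to Smith normal form yields diagonal entries (1,1,1,1,1,1).

Boundary ∂_2: C_2 → C_1 maps a triangle to the signed sum of its edges. For instance
  ∂cfg = fg − cg + cf,
  ∂adg = dg − ag + ad.
The 21×14 boundary matrix has rank 13 and Smith normal form diag(1,1,1,1,1,1,1,1,1,1,1,1,1).

From H_k ≅ ker(∂_k) / im(∂_{k+1}) we obtain:

  H_2: rank ker ∂_2 − rank ∂_3 = (14 − 13) − 0 = 1, and there is no ∂_3, so H_2 = Z.

(K is a triangulation of the torus T^2.)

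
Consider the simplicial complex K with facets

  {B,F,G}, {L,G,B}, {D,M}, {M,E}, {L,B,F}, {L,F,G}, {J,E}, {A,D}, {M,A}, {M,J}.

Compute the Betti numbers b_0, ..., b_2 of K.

Take the total order A < B < D < E < F < G < J < L < M on the vertex set. Then K (dimension 2) consists of the simplices:

  0-simplices (9): A, B, D, E, F, G, J, L, M
  1-simplices (12): AD, AM, BF, BG, BL, DM, EJ, EM, FG, FL, GL, JM
  2-simplices (4): BFG, BFL, BGL, FGL

giving chain groups C_0 ≅ Z^9, C_1 ≅ Z^12, C_2 ≅ Z^4.

Boundary ∂_1: C_1 → C_0 maps an edge to its endpoints' difference, ∂[p,q] = q − p.
The resulting 9×12 matrix has rank 7, and its Smith normal form has invariant factors (1,1,1,1,1,1,1).

∂_2: C_2 → C_1 maps a triangle to the signed sum of its edges. For instance
  ∂BGL = GL − BL + BG,
  ∂FGL = GL − FL + FG.
As a 12×4 matrix over Z this has rank 3, with invariant factors (1,1,1).

Computing H_k = (kernel of ∂_k) / (image of ∂_{k+1}):

  H_0: rank C_0 − rank ∂_1 = 9 − 7 = 2, and the invariant factors of ∂_1 are all 1, so H_0 ≅ Z^2.
  H_1: rank ker ∂_1 − rank ∂_2 = (12 − 7) − 3 = 2, and the invariant factors of ∂_2 are all 1, so H_1 ≅ Z^2.
  H_2: rank ker ∂_2 − rank ∂_3 = (4 − 3) − 0 = 1, and there is no ∂_3, so H_2 ≅ Z.

Hence the Betti numbers are b_0 = 2, b_1 = 2, b_2 = 1.

b_0 = 2, b_1 = 2, b_2 = 1.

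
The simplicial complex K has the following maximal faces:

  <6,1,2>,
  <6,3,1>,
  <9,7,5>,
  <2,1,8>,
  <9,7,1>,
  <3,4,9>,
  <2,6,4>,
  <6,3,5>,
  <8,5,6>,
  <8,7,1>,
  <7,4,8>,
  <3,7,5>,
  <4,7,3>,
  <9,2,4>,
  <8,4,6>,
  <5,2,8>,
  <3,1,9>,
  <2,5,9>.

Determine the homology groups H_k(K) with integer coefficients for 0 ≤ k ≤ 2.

H_0 ≅ Z,  H_1 ≅ Z ⊕ Z/2Z,  H_2 = 0.

Take the total order 1 < 2 < 3 < 4 < 5 < 6 < 7 < 8 < 9 on the vertex set. Then K (dimension 2) consists of the simplices:

  0-simplices (9): [1], [2], [3], [4], [5], [6], [7], [8], [9]
  1-simplices (27): (27 of them)
  2-simplices (18): [1,2,6], [1,2,8], [1,3,6], [1,3,9], [1,7,8], [1,7,9], [2,4,6], [2,4,9], [2,5,8], [2,5,9], [3,4,7], [3,4,9], [3,5,6], [3,5,7], [4,6,8], [4,7,8], [5,6,8], [5,7,9]

so the chain groups are C_0 ≅ Z^9, C_1 ≅ Z^27, C_2 ≅ Z^18.

∂_1: C_1 → C_0 is given by ∂[p,q] = [q] − [p]. For instance
  ∂[7,9] = [9] − [7].
The resulting 9×27 matrix has rank 8, and its Smith normal form has invariant factors (1,1,1,1,1,1,1,1).

The boundary map ∂_2: C_2 → C_1 maps a triangle to the signed sum of its edges. For instance
  ∂[3,5,7] = [5,7] − [3,7] + [3,5],
  ∂[4,6,8] = [6,8] − [4,8] + [4,6].
This gives a 27×18 integer matrix of rank 18; reducing to Smith normal form yields diagonal entries (1,1,1,1,1,1,1,1,1,1,1,1,1,1,1,1,1,2).

From H_k ≅ ker(∂_k) / im(∂_{k+1}) we obtain:

  H_0: rank C_0 − rank ∂_1 = 9 − 8 = 1, and the invariant factors of ∂_1 are all 1, so H_0 = Z.
  H_1: rank ker ∂_1 − rank ∂_2 = (27 − 8) − 18 = 1, and ∂_2 has invariant factor 2 > 1, so H_1 = Z ⊕ Z/2Z.
  H_2: rank ker ∂_2 − rank ∂_3 = (18 − 18) − 0 = 0, and there is no ∂_3, so H_2 = 0.

(K is a triangulation of the Klein bottle.)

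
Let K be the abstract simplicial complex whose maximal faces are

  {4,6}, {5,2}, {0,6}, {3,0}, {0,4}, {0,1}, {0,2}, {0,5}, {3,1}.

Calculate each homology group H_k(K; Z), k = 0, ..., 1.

Take the total order 0 < 1 < 2 < 3 < 4 < 5 < 6 on the vertex set. Then K (dimension 1) consists of the simplices:

  0-simplices (7): [0], [1], [2], [3], [4], [5], [6]
  1-simplices (9): [0,1], [0,2], [0,3], [0,4], [0,5], [0,6], [1,3], [2,5], [4,6]

so the chain groups are C_0 ≅ Z^7, C_1 ≅ Z^9.

The boundary map ∂_1: C_1 → C_0 sends each edge [p,q] (with p < q) to q − p.
The resulting 7×9 matrix has rank 6, and its Smith normal form has invariant factors (1,1,1,1,1,1).

Reading off H_k = ker ∂_k / im ∂_{k+1}:

  H_0: rank C_0 − rank ∂_1 = 7 − 6 = 1, and the invariant factors of ∂_1 are all 1, so H_0 ≅ Z.
  H_1: rank ker ∂_1 − rank ∂_2 = (9 − 6) − 0 = 3, and there is no ∂_2, so H_1 ≅ Z^3.

H_0 ≅ Z,  H_1 ≅ Z^3.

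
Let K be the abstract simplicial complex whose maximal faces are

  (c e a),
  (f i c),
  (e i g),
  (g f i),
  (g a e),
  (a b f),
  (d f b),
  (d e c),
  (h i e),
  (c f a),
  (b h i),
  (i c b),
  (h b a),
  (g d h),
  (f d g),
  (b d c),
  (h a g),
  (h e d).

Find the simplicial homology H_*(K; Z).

H_0 = Z,  H_1 = Z ⊕ Z/2,  H_2 = 0.

K has 9 vertices, 27 edges, 18 triangles.
rank ∂_0 = 0, rank ∂_1 = 8 ⇒ b_0 = 9 − 0 − 8 = 1; all invariant factors of ∂_1 are 1 so no torsion. So H_0 ≅ Z.
rank ∂_1 = 8, rank ∂_2 = 18 ⇒ b_1 = 27 − 8 − 18 = 1; ∂_2 has invariant factor(s) [2] giving torsion. So H_1 ≅ Z ⊕ Z/2.
rank ∂_2 = 18, rank ∂_3 = 0 ⇒ b_2 = 18 − 18 − 0 = 0. So H_2 ≅ 0.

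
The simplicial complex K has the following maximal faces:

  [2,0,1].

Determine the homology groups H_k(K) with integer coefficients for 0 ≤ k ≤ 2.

Fix the vertex order 0 < 1 < 2 and write every simplex with vertices in increasing order. Then dim K = 2 and the simplices of K are:

  0-simplices (3): [0], [1], [2]
  1-simplices (3): [0,1], [0,2], [1,2]
  2-simplices (1): [0,1,2]

giving chain groups C_0 ≅ Z^3, C_1 ≅ Z^3, C_2 ≅ Z^1.

Boundary ∂_1: C_1 → C_0 maps an edge to its endpoints' difference, ∂[p,q] = q − p.
As a 3×3 matrix over Z this has rank 2, with invariant factors (1,1).

Boundary ∂_2: C_2 → C_1 sends each 2-simplex [p,q,r] to [q,r] − [p,r] + [p,q]. For instance
  ∂[0,1,2] = [1,2] − [0,2] + [0,1].
The 3×1 boundary matrix has rank 1 and Smith normal form diag(1).

Computing H_k = (kernel of ∂_k) / (image of ∂_{k+1}):

  H_0: rank C_0 − rank ∂_1 = 3 − 2 = 1, and the invariant factors of ∂_1 are all 1, so H_0 ≅ Z.
  H_1: rank ker ∂_1 − rank ∂_2 = (3 − 2) − 1 = 0, and the invariant factors of ∂_2 are all 1, so H_1 ≅ 0.
  H_2: rank ker ∂_2 − rank ∂_3 = (1 − 1) − 0 = 0, and there is no ∂_3, so H_2 ≅ 0.

H_0 ≅ Z,  H_1 = 0,  H_2 = 0.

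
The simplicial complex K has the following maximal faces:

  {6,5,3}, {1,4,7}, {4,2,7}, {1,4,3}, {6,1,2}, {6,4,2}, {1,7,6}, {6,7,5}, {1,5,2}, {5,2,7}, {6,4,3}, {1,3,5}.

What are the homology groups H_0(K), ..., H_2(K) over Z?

H_0 ≅ Z,  H_1 ≅ Z/2,  H_2 = 0.

We work with the vertex ordering 1 < 2 < 3 < 4 < 5 < 6 < 7. The simplices of K, each written with vertices in increasing order, are:

  0-simplices (7): [1], [2], [3], [4], [5], [6], [7]
  1-simplices (18): [1,2], [1,3], [1,4], [1,5], [1,6], [1,7], [2,4], [2,5], [2,6], [2,7], [3,4], [3,5], [3,6], [4,6], [4,7], [5,6], [5,7], [6,7]
  2-simplices (12): [1,2,5], [1,2,6], [1,3,4], [1,3,5], [1,4,7], [1,6,7], [2,4,6], [2,4,7], [2,5,7], [3,4,6], [3,5,6], [5,6,7]

giving chain groups C_0 ≅ Z^7, C_1 ≅ Z^18, C_2 ≅ Z^12.

The boundary map ∂_1: C_1 → C_0 maps an edge to its endpoints' difference, ∂[p,q] = q − p. For instance
  ∂[2,6] = [6] − [2].
As a 7×18 matrix over Z this has rank 6, with invariant factors (1,1,1,1,1,1).

Boundary ∂_2: C_2 → C_1 maps a triangle to the signed sum of its edges. For instance
  ∂[1,6,7] = [6,7] − [1,7] + [1,6],
  ∂[5,6,7] = [6,7] − [5,7] + [5,6].
As a 18×12 matrix over Z this has rank 12, with invariant factors (1,1,1,1,1,1,1,1,1,1,1,2).

Now H_k = ker ∂_k / im ∂_{k+1}, so:

  H_0: rank C_0 − rank ∂_1 = 7 − 6 = 1, and the invariant factors of ∂_1 are all 1, so H_0 ≅ Z.
  H_1: rank ker ∂_1 − rank ∂_2 = (18 − 6) − 12 = 0, and ∂_2 has invariant factor 2 > 1, so H_1 ≅ Z/2.
  H_2: rank ker ∂_2 − rank ∂_3 = (12 − 12) − 0 = 0, and there is no ∂_3, so H_2 ≅ 0.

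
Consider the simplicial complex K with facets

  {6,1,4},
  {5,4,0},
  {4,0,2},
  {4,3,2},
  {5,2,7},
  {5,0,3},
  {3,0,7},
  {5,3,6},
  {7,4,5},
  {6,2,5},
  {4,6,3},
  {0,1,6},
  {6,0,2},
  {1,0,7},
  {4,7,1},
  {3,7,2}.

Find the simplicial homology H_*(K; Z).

Order the vertices as 0 < 1 < 2 < 3 < 4 < 5 < 6 < 7. Listing each simplex with vertices in this order, K has dimension 2 with simplices:

  0-simplices (8): [0], [1], [2], [3], [4], [5], [6], [7]
  1-simplices (24): (24 of them)
  2-simplices (16): [0,1,6], [0,1,7], [0,2,4], [0,2,6], [0,3,5], [0,3,7], [0,4,5], [1,4,6], [1,4,7], [2,3,4], [2,3,7], [2,5,6], [2,5,7], [3,4,6], [3,5,6], [4,5,7]

Hence C_0 ≅ Z^8, C_1 ≅ Z^24, C_2 ≅ Z^16.

Boundary ∂_1: C_1 → C_0 is given by ∂[p,q] = [q] − [p]. For instance
  ∂[3,6] = [6] − [3].
The resulting 8×24 matrix has rank 7, and its Smith normal form has invariant factors (1,1,1,1,1,1,1).

Boundary ∂_2: C_2 → C_1 acts by ∂[p,q,r] = [q,r] − [p,r] + [p,q]. For instance
  ∂[0,2,4] = [2,4] − [0,4] + [0,2],
  ∂[3,4,6] = [4,6] − [3,6] + [3,4].
The 24×16 boundary matrix has rank 15 and Smith normal form diag(1,1,1,1,1,1,1,1,1,1,1,1,1,1,1).

Now H_k = ker ∂_k / im ∂_{k+1}, so:

  H_0: rank C_0 − rank ∂_1 = 8 − 7 = 1, and the invariant factors of ∂_1 are all 1, so H_0 ≅ Z.
  H_1: rank ker ∂_1 − rank ∂_2 = (24 − 7) − 15 = 2, and the invariant factors of ∂_2 are all 1, so H_1 ≅ Z^2.
  H_2: rank ker ∂_2 − rank ∂_3 = (16 − 15) − 0 = 1, and there is no ∂_3, so H_2 ≅ Z.

H_0 = Z,  H_1 = Z^2,  H_2 = Z.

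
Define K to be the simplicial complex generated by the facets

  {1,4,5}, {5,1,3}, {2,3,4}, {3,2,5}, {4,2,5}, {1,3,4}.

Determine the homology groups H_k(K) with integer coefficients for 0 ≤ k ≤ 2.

K has 5 vertices, 9 edges, 6 triangles.
rank ∂_0 = 0, rank ∂_1 = 4 ⇒ b_0 = 5 − 0 − 4 = 1; all invariant factors of ∂_1 are 1 so no torsion. So H_0 = Z.
rank ∂_1 = 4, rank ∂_2 = 5 ⇒ b_1 = 9 − 4 − 5 = 0; all invariant factors of ∂_2 are 1 so no torsion. So H_1 = 0.
rank ∂_2 = 5, rank ∂_3 = 0 ⇒ b_2 = 6 − 5 − 0 = 1. So H_2 = Z.

H_0 ≅ Z,  H_1 = 0,  H_2 ≅ Z.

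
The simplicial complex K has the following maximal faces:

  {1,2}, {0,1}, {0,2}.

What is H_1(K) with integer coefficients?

K has 3 vertices, 3 edges.
rank ∂_1 = 2, rank ∂_2 = 0 ⇒ b_1 = 3 − 2 − 0 = 1. So H_1 ≅ Z.

H_1 = Z.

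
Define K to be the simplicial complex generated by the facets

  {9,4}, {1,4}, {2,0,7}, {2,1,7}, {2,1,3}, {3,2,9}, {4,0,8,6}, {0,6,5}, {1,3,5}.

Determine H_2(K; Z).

Take the total order 0 < 1 < 2 < 3 < 4 < 5 < 6 < 7 < 8 < 9 on the vertex set. Then K (dimension 3) consists of the simplices:

  0-simplices (10): [0], [1], [2], [3], [4], [5], [6], [7], [8], [9]
  1-simplices (21): [0,2], [0,4], [0,5], [0,6], [0,7], [0,8], [1,2], [1,3], [1,4], [1,5], [1,7], [2,3], [2,7], [2,9], [3,5], [3,9], [4,6], [4,8], [4,9], [5,6], [6,8]
  2-simplices (10): [0,2,7], [0,4,6], [0,4,8], [0,5,6], [0,6,8], [1,2,3], [1,2,7], [1,3,5], [2,3,9], [4,6,8]
  3-simplices (1): [0,4,6,8]

Hence C_0 ≅ Z^10, C_1 ≅ Z^21, C_2 ≅ Z^10, C_3 ≅ Z^1.

∂_1: C_1 → C_0 maps an edge to its endpoints' difference, ∂[p,q] = q − p. For instance
  ∂[0,4] = [4] − [0].
The resulting 10×21 matrix has rank 9, and its Smith normal form has invariant factors (1,1,1,1,1,1,1,1,1).

Boundary ∂_2: C_2 → C_1 maps a triangle to the signed sum of its edges. For instance
  ∂[0,5,6] = [5,6] − [0,6] + [0,5],
  ∂[1,2,3] = [2,3] − [1,3] + [1,2].
The 21×10 boundary matrix has rank 9 and Smith normal form diag(1,1,1,1,1,1,1,1,1).

∂_3: C_3 → C_2 sends each 3-simplex σ to the alternating sum Σ_i (−1)^i (σ with its i-th vertex removed). For instance
  ∂[0,4,6,8] = [4,6,8] − [0,6,8] + [0,4,8] − [0,4,6].
As a 10×1 matrix over Z this has rank 1, with invariant factors (1).

Reading off H_k = ker ∂_k / im ∂_{k+1}:

  H_2: rank ker ∂_2 − rank ∂_3 = (10 − 9) − 1 = 0, and the invariant factors of ∂_3 are all 1, so H_2 = 0.

H_2 ≅ 0.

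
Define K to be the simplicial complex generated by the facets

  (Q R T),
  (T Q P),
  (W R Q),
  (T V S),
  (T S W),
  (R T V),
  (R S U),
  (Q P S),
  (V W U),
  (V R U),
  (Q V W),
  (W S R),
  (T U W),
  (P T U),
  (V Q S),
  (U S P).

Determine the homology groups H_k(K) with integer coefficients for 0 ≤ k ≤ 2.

Fix the vertex order P < Q < R < S < T < U < V < W and write every simplex with vertices in increasing order. Then dim K = 2 and the simplices of K are:

  0-simplices (8): P, Q, R, S, T, U, V, W
  1-simplices (24): PQ, PS, PT, PU, QR, QS, QT, QV, QW, RS, RT, RU, RV, RW, ST, SU, SV, SW, TU, TV, TW, UV, UW, VW
  2-simplices (16): PQS, PQT, PSU, PTU, QRT, QRW, QSV, QVW, RSU, RSW, RTV, RUV, STV, STW, TUW, UVW

Hence C_0 ≅ Z^8, C_1 ≅ Z^24, C_2 ≅ Z^16.

The boundary map ∂_1: C_1 → C_0 maps an edge to its endpoints' difference, ∂[p,q] = q − p.
The resulting 8×24 matrix has rank 7, and its Smith normal form has invariant factors (1,1,1,1,1,1,1).

Boundary ∂_2: C_2 → C_1 acts by ∂[p,q,r] = [q,r] − [p,r] + [p,q]. For instance
  ∂QSV = SV − QV + QS,
  ∂PQT = QT − PT + PQ.
As a 24×16 matrix over Z this has rank 15, with invariant factors (1,1,1,1,1,1,1,1,1,1,1,1,1,1,1).

Computing H_k = (kernel of ∂_k) / (image of ∂_{k+1}):

  H_0: rank C_0 − rank ∂_1 = 8 − 7 = 1, and the invariant factors of ∂_1 are all 1, so H_0 = Z.
  H_1: rank ker ∂_1 − rank ∂_2 = (24 − 7) − 15 = 2, and the invariant factors of ∂_2 are all 1, so H_1 = Z^2.
  H_2: rank ker ∂_2 − rank ∂_3 = (16 − 15) − 0 = 1, and there is no ∂_3, so H_2 = Z.

H_0 ≅ Z,  H_1 ≅ Z^2,  H_2 ≅ Z.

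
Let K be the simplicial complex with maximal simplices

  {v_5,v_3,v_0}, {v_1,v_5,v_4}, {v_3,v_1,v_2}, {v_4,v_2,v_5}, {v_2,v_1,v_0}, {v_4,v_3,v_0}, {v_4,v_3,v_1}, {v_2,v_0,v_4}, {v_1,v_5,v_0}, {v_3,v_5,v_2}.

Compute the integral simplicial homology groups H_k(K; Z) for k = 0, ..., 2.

Take the total order v_0 < v_1 < v_2 < v_3 < v_4 < v_5 on the vertex set. Then K (dimension 2) consists of the simplices:

  0-simplices (6): [v_0], [v_1], [v_2], [v_3], [v_4], [v_5]
  1-simplices (15): (15 of them)
  2-simplices (10): [v_0,v_1,v_2], [v_0,v_1,v_5], [v_0,v_2,v_4], [v_0,v_3,v_4], [v_0,v_3,v_5], [v_1,v_2,v_3], [v_1,v_3,v_4], [v_1,v_4,v_5], [v_2,v_3,v_5], [v_2,v_4,v_5]

giving chain groups C_0 ≅ Z^6, C_1 ≅ Z^15, C_2 ≅ Z^10.

The boundary map ∂_1: C_1 → C_0 maps an edge to its endpoints' difference, ∂[p,q] = q − p. For instance
  ∂[v_1,v_5] = [v_5] − [v_1].
The resulting 6×15 matrix has rank 5, and its Smith normal form has invariant factors (1,1,1,1,1).

∂_2: C_2 → C_1 sends each 2-simplex [p,q,r] to [q,r] − [p,r] + [p,q]. For instance
  ∂[v_0,v_2,v_4] = [v_2,v_4] − [v_0,v_4] + [v_0,v_2],
  ∂[v_2,v_3,v_5] = [v_3,v_5] − [v_2,v_5] + [v_2,v_3].
This gives a 15×10 integer matrix of rank 10; reducing to Smith normal form yields diagonal entries (1,1,1,1,1,1,1,1,1,2).

Reading off H_k = ker ∂_k / im ∂_{k+1}:

  H_0: rank C_0 − rank ∂_1 = 6 − 5 = 1, and the invariant factors of ∂_1 are all 1, so H_0 = Z.
  H_1: rank ker ∂_1 − rank ∂_2 = (15 − 5) − 10 = 0, and ∂_2 has invariant factor 2 > 1, so H_1 = Z_2.
  H_2: rank ker ∂_2 − rank ∂_3 = (10 − 10) − 0 = 0, and there is no ∂_3, so H_2 = 0.

H_0 ≅ Z,  H_1 ≅ Z_2,  H_2 = 0.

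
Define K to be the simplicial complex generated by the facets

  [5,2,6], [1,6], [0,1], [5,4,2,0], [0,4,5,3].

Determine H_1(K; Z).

H_1 ≅ Z.

Take the total order 0 < 1 < 2 < 3 < 4 < 5 < 6 on the vertex set. Then K (dimension 3) consists of the simplices:

  0-simplices (7): [0], [1], [2], [3], [4], [5], [6]
  1-simplices (13): [0,1], [0,2], [0,3], [0,4], [0,5], [1,6], [2,4], [2,5], [2,6], [3,4], [3,5], [4,5], [5,6]
  2-simplices (8): [0,2,4], [0,2,5], [0,3,4], [0,3,5], [0,4,5], [2,4,5], [2,5,6], [3,4,5]
  3-simplices (2): [0,2,4,5], [0,3,4,5]

giving chain groups C_0 ≅ Z^7, C_1 ≅ Z^13, C_2 ≅ Z^8, C_3 ≅ Z^2.

Boundary ∂_1: C_1 → C_0 sends each edge [p,q] (with p < q) to q − p. For instance
  ∂[0,1] = [1] − [0].
This gives a 7×13 integer matrix of rank 6; reducing to Smith normal form yields diagonal entries (1,1,1,1,1,1).

The boundary map ∂_2: C_2 → C_1 sends each 2-simplex [p,q,r] to [q,r] − [p,r] + [p,q]. For instance
  ∂[0,3,4] = [3,4] − [0,4] + [0,3],
  ∂[0,2,5] = [2,5] − [0,5] + [0,2].
The resulting 13×8 matrix has rank 6, and its Smith normal form has invariant factors (1,1,1,1,1,1).

Boundary ∂_3: C_3 → C_2 sends each 3-simplex σ to the alternating sum Σ_i (−1)^i (σ with its i-th vertex removed). For instance
  ∂[0,2,4,5] = [2,4,5] − [0,4,5] + [0,2,5] − [0,2,4],
  ∂[0,3,4,5] = [3,4,5] − [0,4,5] + [0,3,5] − [0,3,4].
The resulting 8×2 matrix has rank 2, and its Smith normal form has invariant factors (1,1).

Now H_k = ker ∂_k / im ∂_{k+1}, so:

  H_1: rank ker ∂_1 − rank ∂_2 = (13 − 6) − 6 = 1, and the invariant factors of ∂_2 are all 1, so H_1 = Z.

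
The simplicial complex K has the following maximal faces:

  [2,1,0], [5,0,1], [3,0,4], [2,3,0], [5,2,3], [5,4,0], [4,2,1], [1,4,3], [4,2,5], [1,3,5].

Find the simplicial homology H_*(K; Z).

Take the total order 0 < 1 < 2 < 3 < 4 < 5 on the vertex set. Then K (dimension 2) consists of the simplices:

  0-simplices (6): [0], [1], [2], [3], [4], [5]
  1-simplices (15): [0,1], [0,2], [0,3], [0,4], [0,5], [1,2], [1,3], [1,4], [1,5], [2,3], [2,4], [2,5], [3,4], [3,5], [4,5]
  2-simplices (10): [0,1,2], [0,1,5], [0,2,3], [0,3,4], [0,4,5], [1,2,4], [1,3,4], [1,3,5], [2,3,5], [2,4,5]

so the chain groups are C_0 ≅ Z^6, C_1 ≅ Z^15, C_2 ≅ Z^10.

Boundary ∂_1: C_1 → C_0 is given by ∂[p,q] = [q] − [p].
As a 6×15 matrix over Z this has rank 5, with invariant factors (1,1,1,1,1).

Boundary ∂_2: C_2 → C_1 sends each 2-simplex [p,q,r] to [q,r] − [p,r] + [p,q]. For instance
  ∂[0,3,4] = [3,4] − [0,4] + [0,3],
  ∂[1,3,5] = [3,5] − [1,5] + [1,3].
As a 15×10 matrix over Z this has rank 10, with invariant factors (1,1,1,1,1,1,1,1,1,2).

Now H_k = ker ∂_k / im ∂_{k+1}, so:

  H_0: rank C_0 − rank ∂_1 = 6 − 5 = 1, and the invariant factors of ∂_1 are all 1, so H_0 ≅ Z.
  H_1: rank ker ∂_1 − rank ∂_2 = (15 − 5) − 10 = 0, and ∂_2 has invariant factor 2 > 1, so H_1 ≅ Z/2.
  H_2: rank ker ∂_2 − rank ∂_3 = (10 − 10) − 0 = 0, and there is no ∂_3, so H_2 ≅ 0.

H_0 = Z,  H_1 = Z/2,  H_2 = 0.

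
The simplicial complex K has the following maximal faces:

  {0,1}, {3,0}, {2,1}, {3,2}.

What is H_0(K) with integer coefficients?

H_0 = Z.

Fix the vertex order 0 < 1 < 2 < 3 and write every simplex with vertices in increasing order. Then dim K = 1 and the simplices of K are:

  0-simplices (4): [0], [1], [2], [3]
  1-simplices (4): [0,1], [0,3], [1,2], [2,3]

Hence C_0 ≅ Z^4, C_1 ≅ Z^4.

∂_1: C_1 → C_0 sends each edge [p,q] (with p < q) to q − p.
The resulting 4×4 matrix has rank 3, and its Smith normal form has invariant factors (1,1,1).

Now H_k = ker ∂_k / im ∂_{k+1}, so:

  H_0: rank C_0 − rank ∂_1 = 4 − 3 = 1, and the invariant factors of ∂_1 are all 1, so H_0 = Z.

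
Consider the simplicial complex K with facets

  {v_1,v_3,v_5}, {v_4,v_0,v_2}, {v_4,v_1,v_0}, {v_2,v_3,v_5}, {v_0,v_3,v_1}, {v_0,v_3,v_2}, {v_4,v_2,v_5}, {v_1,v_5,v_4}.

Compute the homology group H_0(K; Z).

Take the total order v_0 < v_1 < v_2 < v_3 < v_4 < v_5 on the vertex set. Then K (dimension 2) consists of the simplices:

  0-simplices (6): [v_0], [v_1], [v_2], [v_3], [v_4], [v_5]
  1-simplices (12): [v_0,v_1], [v_0,v_2], [v_0,v_3], [v_0,v_4], [v_1,v_3], [v_1,v_4], [v_1,v_5], [v_2,v_3], [v_2,v_4], [v_2,v_5], [v_3,v_5], [v_4,v_5]
  2-simplices (8): [v_0,v_1,v_3], [v_0,v_1,v_4], [v_0,v_2,v_3], [v_0,v_2,v_4], [v_1,v_3,v_5], [v_1,v_4,v_5], [v_2,v_3,v_5], [v_2,v_4,v_5]

Hence C_0 ≅ Z^6, C_1 ≅ Z^12, C_2 ≅ Z^8.

Boundary ∂_1: C_1 → C_0 sends each edge [p,q] (with p < q) to q − p. For instance
  ∂[v_4,v_5] = [v_5] − [v_4].
As a 6×12 matrix over Z this has rank 5, with invariant factors (1,1,1,1,1).

∂_2: C_2 → C_1 sends each 2-simplex [p,q,r] to [q,r] − [p,r] + [p,q]. For instance
  ∂[v_1,v_4,v_5] = [v_4,v_5] − [v_1,v_5] + [v_1,v_4],
  ∂[v_1,v_3,v_5] = [v_3,v_5] − [v_1,v_5] + [v_1,v_3].
The 12×8 boundary matrix has rank 7 and Smith normal form diag(1,1,1,1,1,1,1).

Reading off H_k = ker ∂_k / im ∂_{k+1}:

  H_0: rank C_0 − rank ∂_1 = 6 − 5 = 1, and the invariant factors of ∂_1 are all 1, so H_0 ≅ Z.

H_0 = Z.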